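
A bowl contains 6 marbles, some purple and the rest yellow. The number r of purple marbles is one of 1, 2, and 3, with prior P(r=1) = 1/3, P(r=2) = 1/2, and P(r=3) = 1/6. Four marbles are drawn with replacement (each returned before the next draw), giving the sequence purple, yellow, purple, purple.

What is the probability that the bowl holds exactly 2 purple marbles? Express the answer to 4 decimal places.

For each hypothesis, P(data | H) works out to: P(data | r = 1) = (1/6)(5/6)(1/6)(1/6) = 0.003858; P(data | r = 2) = (2/6)(4/6)(2/6)(2/6) = 0.024691; P(data | r = 3) = (3/6)(3/6)(3/6)(3/6) = 0.0625.
Weighting by the prior gives 1/3 · 0.003858 = 0.001286, 1/2 · 0.024691 = 0.012346, 1/6 · 0.0625 = 0.010417; with total 0.024048.
Hence P(r = 2 | data) = (0.012346) / (0.024048) = 0.51337.

0.5134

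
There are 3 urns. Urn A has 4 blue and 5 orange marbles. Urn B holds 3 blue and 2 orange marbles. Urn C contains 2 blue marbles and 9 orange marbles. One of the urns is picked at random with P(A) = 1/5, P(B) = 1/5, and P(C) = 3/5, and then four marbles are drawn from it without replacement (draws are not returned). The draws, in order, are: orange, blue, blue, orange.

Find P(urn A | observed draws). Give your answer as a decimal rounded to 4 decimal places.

For each hypothesis, P(data | H) works out to: P(data | urn A) = (5/9)(4/8)(3/7)(4/6) = 0.079365; P(data | urn B) = (2/5)(3/4)(2/3)(1/2) = 0.1; P(data | urn C) = (9/11)(2/10)(1/9)(8/8) = 0.018182.
Multiplying each by its prior: 1/5 · 0.079365 = 0.015873, 1/5 · 0.1 = 0.02, 3/5 · 0.018182 = 0.010909; summing to 0.046782.
Hence P(urn A | data) = (0.015873) / (0.046782) = 0.3393.

0.3393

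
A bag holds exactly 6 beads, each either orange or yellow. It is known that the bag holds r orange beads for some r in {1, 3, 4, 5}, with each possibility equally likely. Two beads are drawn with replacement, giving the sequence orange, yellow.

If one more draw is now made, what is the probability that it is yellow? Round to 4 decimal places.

0.4506

The likelihood of the observed sequence under each hypothesis: P(data | r = 1) = (1/6)(5/6) = 5/36; P(data | r = 3) = (3/6)(3/6) = 1/4; P(data | r = 4) = (4/6)(2/6) = 2/9; P(data | r = 5) = (5/6)(1/6) = 5/36.
The prior-weighted likelihoods are 1/4 · 5/36 = 5/144, 1/4 · 1/4 = 1/16, 1/4 · 2/9 = 1/18, 1/4 · 5/36 = 5/144; these sum to 3/16.
Normalising, the posterior is P(r = 1 | data) = 5/27, P(r = 3 | data) = 1/3, P(r = 4 | data) = 8/27, P(r = 5 | data) = 5/27.
Averaging over the posterior, P(yellow next | data) = (5/6)(5/27) + (1/2)(1/3) + (1/3)(8/27) + (1/6)(5/27) = 73/162.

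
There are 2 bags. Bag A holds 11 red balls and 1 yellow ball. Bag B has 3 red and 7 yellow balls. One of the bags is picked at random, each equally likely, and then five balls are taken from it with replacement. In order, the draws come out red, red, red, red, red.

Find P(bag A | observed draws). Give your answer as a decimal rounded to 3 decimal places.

Compute the likelihood of the observed sequence for each case: P(data | bag A) = (11/12)(11/12)(11/12)(11/12)(11/12) = 0.64723; P(data | bag B) = (3/10)(3/10)(3/10)(3/10)(3/10) = 0.00243.
The prior-weighted likelihoods are 1/2 · 0.64723 = 0.32361, 1/2 · 0.00243 = 0.001215; summing to 0.32483.
Therefore the posterior P(bag A | data) = (0.32361) / (0.32483) = 0.99626.

0.996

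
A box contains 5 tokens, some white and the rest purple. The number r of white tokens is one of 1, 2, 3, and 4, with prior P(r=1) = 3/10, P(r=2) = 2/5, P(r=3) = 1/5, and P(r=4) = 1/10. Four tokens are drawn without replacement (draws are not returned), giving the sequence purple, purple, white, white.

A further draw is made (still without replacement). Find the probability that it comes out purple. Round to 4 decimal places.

0.6667

The likelihood of the observed sequence under each hypothesis: P(data | r = 1) = (4/5)(3/4)(1/3)(0/2) = 0; P(data | r = 2) = (3/5)(2/4)(2/3)(1/2) = 1/10; P(data | r = 3) = (2/5)(1/4)(3/3)(2/2) = 1/10; P(data | r = 4) = (1/5)(0/4) = 0.
Multiplying each by its prior: 3/10 · 0 = 0, 2/5 · 1/10 = 1/25, 1/5 · 1/10 = 1/50, 1/10 · 0 = 0; summing to 3/50.
The posterior is then P(r = 1 | data) = 0, P(r = 2 | data) = 2/3, P(r = 3 | data) = 1/3, P(r = 4 | data) = 0.
So P(purple next | data) = Σ P(purple next | H) P(H | data) = (1)(2/3) + (0)(1/3) = 2/3.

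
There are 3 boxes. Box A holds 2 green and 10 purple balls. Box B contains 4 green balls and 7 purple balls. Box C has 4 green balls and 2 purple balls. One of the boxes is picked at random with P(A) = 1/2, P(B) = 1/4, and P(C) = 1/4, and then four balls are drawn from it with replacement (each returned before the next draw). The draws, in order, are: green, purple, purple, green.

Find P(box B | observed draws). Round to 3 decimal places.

0.378

Compute the likelihood of the observed sequence for each case: P(data | box A) = (2/12)(10/12)(10/12)(2/12) = 0.01929; P(data | box B) = (4/11)(7/11)(7/11)(4/11) = 0.053548; P(data | box C) = (4/6)(2/6)(2/6)(4/6) = 0.049383.
Weighting by the prior gives 1/2 · 0.01929 = 0.0096451, 1/4 · 0.053548 = 0.013387, 1/4 · 0.049383 = 0.012346; with total 0.035378.
By Bayes' rule, P(box B | data) = (0.013387) / (0.035378) = 0.3784.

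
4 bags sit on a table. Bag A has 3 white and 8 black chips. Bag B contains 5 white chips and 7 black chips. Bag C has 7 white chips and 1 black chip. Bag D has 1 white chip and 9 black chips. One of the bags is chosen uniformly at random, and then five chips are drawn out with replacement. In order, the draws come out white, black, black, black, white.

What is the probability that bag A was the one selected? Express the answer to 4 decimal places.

0.3982

For each hypothesis, P(data | H) works out to: P(data | bag A) = (3/11)(8/11)(8/11)(8/11)(3/11) = 0.028612; P(data | bag B) = (5/12)(7/12)(7/12)(7/12)(5/12) = 0.034461; P(data | bag C) = (7/8)(1/8)(1/8)(1/8)(7/8) = 0.0014954; P(data | bag D) = (1/10)(9/10)(9/10)(9/10)(1/10) = 0.00729.
The prior-weighted likelihoods are 1/4 · 0.028612 = 0.007153, 1/4 · 0.034461 = 0.0086153, 1/4 · 0.0014954 = 0.00037384, 1/4 · 0.00729 = 0.0018225; with total 0.017965.
Therefore the posterior P(bag A | data) = (0.007153) / (0.017965) = 0.39817.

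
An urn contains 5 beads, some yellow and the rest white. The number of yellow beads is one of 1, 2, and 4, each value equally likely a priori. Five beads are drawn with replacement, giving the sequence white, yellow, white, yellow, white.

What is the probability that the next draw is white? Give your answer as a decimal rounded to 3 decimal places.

For each hypothesis, P(data | H) works out to: P(data | r = 1) = (4/5)(1/5)(4/5)(1/5)(4/5) = 0.02048; P(data | r = 2) = (3/5)(2/5)(3/5)(2/5)(3/5) = 0.03456; P(data | r = 4) = (1/5)(4/5)(1/5)(4/5)(1/5) = 0.00512.
Multiplying each by its prior: 1/3 · 0.02048 = 0.0068267, 1/3 · 0.03456 = 0.01152, 1/3 · 0.00512 = 0.0017067; summing to 0.020053.
Dividing through by the total gives posterior P(r = 1 | data) = 0.34043, P(r = 2 | data) = 0.57447, P(r = 4 | data) = 0.085106.
So P(white next | data) = Σ P(white next | H) P(H | data) = (4/5)(0.34043) + (3/5)(0.57447) + (1/5)(0.085106) = 0.63404.

0.634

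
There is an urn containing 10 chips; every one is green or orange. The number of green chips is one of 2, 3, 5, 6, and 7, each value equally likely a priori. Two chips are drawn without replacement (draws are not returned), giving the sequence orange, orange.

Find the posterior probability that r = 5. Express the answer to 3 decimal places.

0.147

The likelihood of the observed sequence under each hypothesis: P(data | r = 2) = (8/10)(7/9) = 28/45; P(data | r = 3) = (7/10)(6/9) = 7/15; P(data | r = 5) = (5/10)(4/9) = 2/9; P(data | r = 6) = (4/10)(3/9) = 2/15; P(data | r = 7) = (3/10)(2/9) = 1/15.
The prior-weighted likelihoods are 1/5 · 28/45 = 28/225, 1/5 · 7/15 = 7/75, 1/5 · 2/9 = 2/45, 1/5 · 2/15 = 2/75, 1/5 · 1/15 = 1/75; summing to 68/225.
Hence P(r = 5 | data) = (2/45) / (68/225) = 5/34.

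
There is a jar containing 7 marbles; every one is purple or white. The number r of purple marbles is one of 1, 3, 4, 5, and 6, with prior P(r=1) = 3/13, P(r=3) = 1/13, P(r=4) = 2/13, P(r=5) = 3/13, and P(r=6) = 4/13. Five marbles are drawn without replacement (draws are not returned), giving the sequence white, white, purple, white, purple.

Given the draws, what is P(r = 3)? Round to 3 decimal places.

The likelihood of the observed sequence under each hypothesis: P(data | r = 1) = (6/7)(5/6)(1/5)(4/4)(0/3) = 0; P(data | r = 3) = (4/7)(3/6)(3/5)(2/4)(2/3) = 2/35; P(data | r = 4) = (3/7)(2/6)(4/5)(1/4)(3/3) = 1/35; P(data | r = 5) = (2/7)(1/6)(5/5)(0/4) = 0; P(data | r = 6) = (1/7)(0/6) = 0.
Weighting by the prior gives 3/13 · 0 = 0, 1/13 · 2/35 = 2/455, 2/13 · 1/35 = 2/455, 3/13 · 0 = 0, 4/13 · 0 = 0; summing to 4/455.
Hence P(r = 3 | data) = (2/455) / (4/455) = 1/2.

0.500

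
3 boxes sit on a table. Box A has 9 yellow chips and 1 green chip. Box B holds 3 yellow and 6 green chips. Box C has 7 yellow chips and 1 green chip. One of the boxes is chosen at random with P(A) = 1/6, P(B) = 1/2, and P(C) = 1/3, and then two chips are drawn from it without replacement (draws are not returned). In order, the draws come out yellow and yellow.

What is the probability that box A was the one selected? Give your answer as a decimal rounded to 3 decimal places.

0.314

Compute the likelihood of the observed sequence for each case: P(data | box A) = (9/10)(8/9) = 4/5; P(data | box B) = (3/9)(2/8) = 1/12; P(data | box C) = (7/8)(6/7) = 3/4.
The prior-weighted likelihoods are 1/6 · 4/5 = 2/15, 1/2 · 1/12 = 1/24, 1/3 · 3/4 = 1/4; summing to 17/40.
So P(box A | data) = (2/15) / (17/40) = 16/51.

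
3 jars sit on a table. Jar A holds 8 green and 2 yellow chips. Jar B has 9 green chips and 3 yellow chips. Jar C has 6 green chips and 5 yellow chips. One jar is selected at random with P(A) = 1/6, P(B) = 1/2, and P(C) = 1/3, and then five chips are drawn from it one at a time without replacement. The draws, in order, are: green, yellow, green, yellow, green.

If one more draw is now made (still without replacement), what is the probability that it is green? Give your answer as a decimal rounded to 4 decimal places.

Under each hypothesis, the probability of the observed sequence is: P(data | jar A) = (8/10)(2/9)(7/8)(1/7)(6/6) = 0.022222; P(data | jar B) = (9/12)(3/11)(8/10)(2/9)(7/8) = 0.031818; P(data | jar C) = (6/11)(5/10)(5/9)(4/8)(4/7) = 0.04329.
Weighting by the prior gives 1/6 · 0.022222 = 0.0037037, 1/2 · 0.031818 = 0.015909, 1/3 · 0.04329 = 0.01443; these sum to 0.034043.
The posterior is then P(jar A | data) = 0.1088, P(jar B | data) = 0.46733, P(jar C | data) = 0.42388.
So P(green next | data) = Σ P(green next | H) P(H | data) = (1)(0.1088) + (6/7)(0.46733) + (1/2)(0.42388) = 0.7213.

0.7213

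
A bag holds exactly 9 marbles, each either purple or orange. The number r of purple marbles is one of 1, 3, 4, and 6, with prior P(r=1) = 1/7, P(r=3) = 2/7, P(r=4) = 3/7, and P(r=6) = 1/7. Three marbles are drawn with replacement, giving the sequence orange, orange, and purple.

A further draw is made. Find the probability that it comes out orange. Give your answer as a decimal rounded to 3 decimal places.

0.608

For each hypothesis, P(data | H) works out to: P(data | r = 1) = (8/9)(8/9)(1/9) = 0.087791; P(data | r = 3) = (6/9)(6/9)(3/9) = 0.14815; P(data | r = 4) = (5/9)(5/9)(4/9) = 0.13717; P(data | r = 6) = (3/9)(3/9)(6/9) = 0.074074.
The prior-weighted likelihoods are 1/7 · 0.087791 = 0.012542, 2/7 · 0.14815 = 0.042328, 3/7 · 0.13717 = 0.058789, 1/7 · 0.074074 = 0.010582; these sum to 0.12424.
Dividing through by the total gives posterior P(r = 1 | data) = 0.10095, P(r = 3 | data) = 0.34069, P(r = 4 | data) = 0.47319, P(r = 6 | data) = 0.085174.
So P(orange next | data) = Σ P(orange next | H) P(H | data) = (8/9)(0.10095) + (2/3)(0.34069) + (5/9)(0.47319) + (1/3)(0.085174) = 0.60813.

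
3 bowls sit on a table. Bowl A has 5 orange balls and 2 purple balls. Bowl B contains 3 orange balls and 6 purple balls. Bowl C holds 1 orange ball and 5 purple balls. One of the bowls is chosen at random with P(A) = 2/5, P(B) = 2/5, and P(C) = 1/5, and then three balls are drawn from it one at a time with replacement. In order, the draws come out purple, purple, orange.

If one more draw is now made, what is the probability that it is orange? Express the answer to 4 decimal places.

The likelihood of the observed sequence under each hypothesis: P(data | bowl A) = (2/7)(2/7)(5/7) = 0.058309; P(data | bowl B) = (6/9)(6/9)(3/9) = 0.14815; P(data | bowl C) = (5/6)(5/6)(1/6) = 0.11574.
Multiplying each by its prior: 2/5 · 0.058309 = 0.023324, 2/5 · 0.14815 = 0.059259, 1/5 · 0.11574 = 0.023148; these sum to 0.10573.
The posterior is then P(bowl A | data) = 0.22059, P(bowl B | data) = 0.56047, P(bowl C | data) = 0.21893.
Averaging over the posterior, P(orange next | data) = (5/7)(0.22059) + (1/3)(0.56047) + (1/6)(0.21893) = 0.38088.

0.3809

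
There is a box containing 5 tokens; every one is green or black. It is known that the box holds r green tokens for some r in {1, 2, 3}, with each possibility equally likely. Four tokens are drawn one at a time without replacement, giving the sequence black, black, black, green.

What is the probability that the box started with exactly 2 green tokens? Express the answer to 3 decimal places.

0.333

The likelihood of the observed sequence under each hypothesis: P(data | r = 1) = (4/5)(3/4)(2/3)(1/2) = 1/5; P(data | r = 2) = (3/5)(2/4)(1/3)(2/2) = 1/10; P(data | r = 3) = (2/5)(1/4)(0/3) = 0.
Weighting by the prior gives 1/3 · 1/5 = 1/15, 1/3 · 1/10 = 1/30, 1/3 · 0 = 0; these sum to 1/10.
Therefore the posterior P(r = 2 | data) = (1/30) / (1/10) = 1/3.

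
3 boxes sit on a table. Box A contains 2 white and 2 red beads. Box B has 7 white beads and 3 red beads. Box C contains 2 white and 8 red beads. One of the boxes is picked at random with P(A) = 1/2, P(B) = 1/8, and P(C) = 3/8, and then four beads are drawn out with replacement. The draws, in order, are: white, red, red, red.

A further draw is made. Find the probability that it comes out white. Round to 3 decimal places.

Compute the likelihood of the observed sequence for each case: P(data | box A) = (2/4)(2/4)(2/4)(2/4) = 0.0625; P(data | box B) = (7/10)(3/10)(3/10)(3/10) = 0.0189; P(data | box C) = (2/10)(8/10)(8/10)(8/10) = 0.1024.
Multiplying each by its prior: 1/2 · 0.0625 = 0.03125, 1/8 · 0.0189 = 0.0023625, 3/8 · 0.1024 = 0.0384; these sum to 0.072012.
Dividing through by the total gives posterior P(box A | data) = 0.43395, P(box B | data) = 0.032807, P(box C | data) = 0.53324.
The predictive probability is P(white next | data) = (1/2)(0.43395) + (7/10)(0.032807) + (1/5)(0.53324) = 0.34659.

0.347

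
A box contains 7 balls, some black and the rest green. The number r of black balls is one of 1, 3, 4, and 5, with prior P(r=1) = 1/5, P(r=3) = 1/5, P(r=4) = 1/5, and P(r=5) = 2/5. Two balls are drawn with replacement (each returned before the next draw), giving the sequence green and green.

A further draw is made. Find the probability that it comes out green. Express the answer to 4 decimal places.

0.6687

For each hypothesis, P(data | H) works out to: P(data | r = 1) = (6/7)(6/7) = 36/49; P(data | r = 3) = (4/7)(4/7) = 16/49; P(data | r = 4) = (3/7)(3/7) = 9/49; P(data | r = 5) = (2/7)(2/7) = 4/49.
The prior-weighted likelihoods are 1/5 · 36/49 = 36/245, 1/5 · 16/49 = 16/245, 1/5 · 9/49 = 9/245, 2/5 · 4/49 = 8/245; with total 69/245.
Normalising, the posterior is P(r = 1 | data) = 12/23, P(r = 3 | data) = 16/69, P(r = 4 | data) = 3/23, P(r = 5 | data) = 8/69.
Averaging over the posterior, P(green next | data) = (6/7)(12/23) + (4/7)(16/69) + (3/7)(3/23) + (2/7)(8/69) = 323/483.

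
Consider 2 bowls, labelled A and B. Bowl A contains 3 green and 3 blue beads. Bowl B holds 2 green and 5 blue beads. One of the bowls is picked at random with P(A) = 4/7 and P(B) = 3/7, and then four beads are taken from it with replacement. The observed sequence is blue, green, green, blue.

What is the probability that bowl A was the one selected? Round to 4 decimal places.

0.6668

Compute the likelihood of the observed sequence for each case: P(data | bowl A) = (3/6)(3/6)(3/6)(3/6) = 0.0625; P(data | bowl B) = (5/7)(2/7)(2/7)(5/7) = 0.041649.
The prior-weighted likelihoods are 4/7 · 0.0625 = 0.035714, 3/7 · 0.041649 = 0.01785; these sum to 0.053564.
Hence P(bowl A | data) = (0.035714) / (0.053564) = 0.66676.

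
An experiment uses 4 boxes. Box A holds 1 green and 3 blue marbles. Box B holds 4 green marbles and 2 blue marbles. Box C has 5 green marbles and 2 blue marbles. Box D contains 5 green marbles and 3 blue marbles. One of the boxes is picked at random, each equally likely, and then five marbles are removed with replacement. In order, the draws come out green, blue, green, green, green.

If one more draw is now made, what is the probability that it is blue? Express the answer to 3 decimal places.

0.334

For each hypothesis, P(data | H) works out to: P(data | box A) = (1/4)(3/4)(1/4)(1/4)(1/4) = 0.0029297; P(data | box B) = (4/6)(2/6)(4/6)(4/6)(4/6) = 0.065844; P(data | box C) = (5/7)(2/7)(5/7)(5/7)(5/7) = 0.074374; P(data | box D) = (5/8)(3/8)(5/8)(5/8)(5/8) = 0.05722.
Weighting by the prior gives 1/4 · 0.0029297 = 0.00073242, 1/4 · 0.065844 = 0.016461, 1/4 · 0.074374 = 0.018593, 1/4 · 0.05722 = 0.014305; summing to 0.050092.
Normalising, the posterior is P(box A | data) = 0.014622, P(box B | data) = 0.32861, P(box C | data) = 0.37119, P(box D | data) = 0.28558.
The predictive probability is P(blue next | data) = (3/4)(0.014622) + (1/3)(0.32861) + (2/7)(0.37119) + (3/8)(0.28558) = 0.33365.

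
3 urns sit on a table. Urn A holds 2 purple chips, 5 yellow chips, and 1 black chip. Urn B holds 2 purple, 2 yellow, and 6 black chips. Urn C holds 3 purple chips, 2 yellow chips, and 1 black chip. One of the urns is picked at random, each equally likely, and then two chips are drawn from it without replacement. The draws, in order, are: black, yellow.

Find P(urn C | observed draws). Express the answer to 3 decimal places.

For each hypothesis, P(data | H) works out to: P(data | urn A) = (1/8)(5/7) = 5/56; P(data | urn B) = (6/10)(2/9) = 2/15; P(data | urn C) = (1/6)(2/5) = 1/15.
Weighting by the prior gives 1/3 · 5/56 = 5/168, 1/3 · 2/15 = 2/45, 1/3 · 1/15 = 1/45; these sum to 27/280.
By Bayes' rule, P(urn C | data) = (1/45) / (27/280) = 56/243.

0.230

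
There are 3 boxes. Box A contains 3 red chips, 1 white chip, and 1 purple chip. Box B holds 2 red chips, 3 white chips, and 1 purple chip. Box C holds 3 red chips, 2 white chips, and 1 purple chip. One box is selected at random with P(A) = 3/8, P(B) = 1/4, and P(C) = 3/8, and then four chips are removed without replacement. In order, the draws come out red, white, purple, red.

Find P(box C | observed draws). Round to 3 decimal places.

For each hypothesis, P(data | H) works out to: P(data | box A) = (3/5)(1/4)(1/3)(2/2) = 1/20; P(data | box B) = (2/6)(3/5)(1/4)(1/3) = 1/60; P(data | box C) = (3/6)(2/5)(1/4)(2/3) = 1/30.
Multiplying each by its prior: 3/8 · 1/20 = 3/160, 1/4 · 1/60 = 1/240, 3/8 · 1/30 = 1/80; summing to 17/480.
Therefore the posterior P(box C | data) = (1/80) / (17/480) = 6/17.

0.353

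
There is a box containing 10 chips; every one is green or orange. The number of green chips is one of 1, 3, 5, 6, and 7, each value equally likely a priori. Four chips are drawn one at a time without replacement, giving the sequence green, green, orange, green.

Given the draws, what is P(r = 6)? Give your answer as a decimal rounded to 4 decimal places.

0.3306

Under each hypothesis, the probability of the observed sequence is: P(data | r = 1) = (1/10)(0/9) = 0; P(data | r = 3) = (3/10)(2/9)(7/8)(1/7) = 0.0083333; P(data | r = 5) = (5/10)(4/9)(5/8)(3/7) = 0.059524; P(data | r = 6) = (6/10)(5/9)(4/8)(4/7) = 0.095238; P(data | r = 7) = (7/10)(6/9)(3/8)(5/7) = 0.125.
The prior-weighted likelihoods are 1/5 · 0 = 0, 1/5 · 0.0083333 = 0.0016667, 1/5 · 0.059524 = 0.011905, 1/5 · 0.095238 = 0.019048, 1/5 · 0.125 = 0.025; with total 0.057619.
Hence P(r = 6 | data) = (0.019048) / (0.057619) = 0.33058.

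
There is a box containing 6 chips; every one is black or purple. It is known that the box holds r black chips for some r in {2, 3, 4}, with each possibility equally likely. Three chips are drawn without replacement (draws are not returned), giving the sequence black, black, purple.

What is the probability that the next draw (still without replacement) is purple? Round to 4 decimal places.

0.5600

Compute the likelihood of the observed sequence for each case: P(data | r = 2) = (2/6)(1/5)(4/4) = 1/15; P(data | r = 3) = (3/6)(2/5)(3/4) = 3/20; P(data | r = 4) = (4/6)(3/5)(2/4) = 1/5.
Weighting by the prior gives 1/3 · 1/15 = 1/45, 1/3 · 3/20 = 1/20, 1/3 · 1/5 = 1/15; with total 5/36.
Normalising, the posterior is P(r = 2 | data) = 4/25, P(r = 3 | data) = 9/25, P(r = 4 | data) = 12/25.
Averaging over the posterior, P(purple next | data) = (1)(4/25) + (2/3)(9/25) + (1/3)(12/25) = 14/25.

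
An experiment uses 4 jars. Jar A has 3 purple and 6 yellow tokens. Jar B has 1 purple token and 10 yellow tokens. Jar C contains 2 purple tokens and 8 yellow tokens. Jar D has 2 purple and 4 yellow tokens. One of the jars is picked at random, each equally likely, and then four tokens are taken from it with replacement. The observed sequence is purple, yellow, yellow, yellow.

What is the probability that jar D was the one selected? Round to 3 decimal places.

The likelihood of the observed sequence under each hypothesis: P(data | jar A) = (3/9)(6/9)(6/9)(6/9) = 0.098765; P(data | jar B) = (1/11)(10/11)(10/11)(10/11) = 0.068301; P(data | jar C) = (2/10)(8/10)(8/10)(8/10) = 0.1024; P(data | jar D) = (2/6)(4/6)(4/6)(4/6) = 0.098765.
Multiplying each by its prior: 1/4 · 0.098765 = 0.024691, 1/4 · 0.068301 = 0.017075, 1/4 · 0.1024 = 0.0256, 1/4 · 0.098765 = 0.024691; these sum to 0.092058.
By Bayes' rule, P(jar D | data) = (0.024691) / (0.092058) = 0.26822.

0.268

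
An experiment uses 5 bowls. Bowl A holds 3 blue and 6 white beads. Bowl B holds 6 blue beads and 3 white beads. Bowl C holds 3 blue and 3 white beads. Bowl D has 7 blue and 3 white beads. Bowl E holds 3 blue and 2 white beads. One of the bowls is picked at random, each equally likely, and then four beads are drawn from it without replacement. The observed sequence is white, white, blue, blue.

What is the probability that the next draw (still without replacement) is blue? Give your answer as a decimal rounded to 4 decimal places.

Under each hypothesis, the probability of the observed sequence is: P(data | bowl A) = (6/9)(5/8)(3/7)(2/6) = 5/84; P(data | bowl B) = (3/9)(2/8)(6/7)(5/6) = 5/84; P(data | bowl C) = (3/6)(2/5)(3/4)(2/3) = 1/10; P(data | bowl D) = (3/10)(2/9)(7/8)(6/7) = 1/20; P(data | bowl E) = (2/5)(1/4)(3/3)(2/2) = 1/10.
Multiplying each by its prior: 1/5 · 5/84 = 1/84, 1/5 · 5/84 = 1/84, 1/5 · 1/10 = 1/50, 1/5 · 1/20 = 1/100, 1/5 · 1/10 = 1/50; summing to 31/420.
Dividing through by the total gives posterior P(bowl A | data) = 5/31, P(bowl B | data) = 5/31, P(bowl C | data) = 42/155, P(bowl D | data) = 21/155, P(bowl E | data) = 42/155.
Averaging over the posterior, P(blue next | data) = (1/5)(5/31) + (4/5)(5/31) + (1/2)(42/155) + (5/6)(21/155) + (1)(42/155) = 211/310.

0.6806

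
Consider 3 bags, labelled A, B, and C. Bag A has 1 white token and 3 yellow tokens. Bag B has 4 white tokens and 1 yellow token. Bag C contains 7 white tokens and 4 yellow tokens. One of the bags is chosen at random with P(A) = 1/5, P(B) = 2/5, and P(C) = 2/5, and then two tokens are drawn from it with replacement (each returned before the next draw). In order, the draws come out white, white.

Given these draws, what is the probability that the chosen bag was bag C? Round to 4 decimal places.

0.3763

For each hypothesis, P(data | H) works out to: P(data | bag A) = (1/4)(1/4) = 0.0625; P(data | bag B) = (4/5)(4/5) = 0.64; P(data | bag C) = (7/11)(7/11) = 0.40496.
Multiplying each by its prior: 1/5 · 0.0625 = 0.0125, 2/5 · 0.64 = 0.256, 2/5 · 0.40496 = 0.16198; with total 0.43048.
So P(bag C | data) = (0.16198) / (0.43048) = 0.37628.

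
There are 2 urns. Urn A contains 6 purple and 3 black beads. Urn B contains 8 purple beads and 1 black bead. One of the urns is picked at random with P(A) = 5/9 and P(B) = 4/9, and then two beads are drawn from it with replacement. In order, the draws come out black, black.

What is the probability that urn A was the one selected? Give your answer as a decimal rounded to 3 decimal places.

Compute the likelihood of the observed sequence for each case: P(data | urn A) = (3/9)(3/9) = 1/9; P(data | urn B) = (1/9)(1/9) = 1/81.
The prior-weighted likelihoods are 5/9 · 1/9 = 5/81, 4/9 · 1/81 = 4/729; these sum to 49/729.
Therefore the posterior P(urn A | data) = (5/81) / (49/729) = 45/49.

0.918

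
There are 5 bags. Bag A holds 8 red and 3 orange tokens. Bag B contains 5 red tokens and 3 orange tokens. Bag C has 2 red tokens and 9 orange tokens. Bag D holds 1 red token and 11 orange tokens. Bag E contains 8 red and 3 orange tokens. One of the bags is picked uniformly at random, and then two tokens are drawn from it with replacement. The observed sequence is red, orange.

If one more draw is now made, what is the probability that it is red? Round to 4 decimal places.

The likelihood of the observed sequence under each hypothesis: P(data | bag A) = (8/11)(3/11) = 0.19835; P(data | bag B) = (5/8)(3/8) = 0.23438; P(data | bag C) = (2/11)(9/11) = 0.14876; P(data | bag D) = (1/12)(11/12) = 0.076389; P(data | bag E) = (8/11)(3/11) = 0.19835.
Multiplying each by its prior: 1/5 · 0.19835 = 0.039669, 1/5 · 0.23438 = 0.046875, 1/5 · 0.14876 = 0.029752, 1/5 · 0.076389 = 0.015278, 1/5 · 0.19835 = 0.039669; with total 0.17124.
Normalising, the posterior is P(bag A | data) = 0.23165, P(bag B | data) = 0.27373, P(bag C | data) = 0.17374, P(bag D | data) = 0.089217, P(bag E | data) = 0.23165.
Averaging over the posterior, P(red next | data) = (8/11)(0.23165) + (5/8)(0.27373) + (2/11)(0.17374) + (1/12)(0.089217) + (8/11)(0.23165) = 0.54706.

0.5471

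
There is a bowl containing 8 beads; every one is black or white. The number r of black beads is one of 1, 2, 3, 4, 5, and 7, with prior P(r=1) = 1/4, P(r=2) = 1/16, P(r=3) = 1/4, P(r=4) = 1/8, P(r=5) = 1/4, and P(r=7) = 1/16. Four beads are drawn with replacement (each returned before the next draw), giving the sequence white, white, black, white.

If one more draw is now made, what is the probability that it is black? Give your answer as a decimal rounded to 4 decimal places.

0.3304

For each hypothesis, P(data | H) works out to: P(data | r = 1) = (7/8)(7/8)(1/8)(7/8) = 0.08374; P(data | r = 2) = (6/8)(6/8)(2/8)(6/8) = 0.10547; P(data | r = 3) = (5/8)(5/8)(3/8)(5/8) = 0.091553; P(data | r = 4) = (4/8)(4/8)(4/8)(4/8) = 0.0625; P(data | r = 5) = (3/8)(3/8)(5/8)(3/8) = 0.032959; P(data | r = 7) = (1/8)(1/8)(7/8)(1/8) = 0.001709.
Weighting by the prior gives 1/4 · 0.08374 = 0.020935, 1/16 · 0.10547 = 0.0065918, 1/4 · 0.091553 = 0.022888, 1/8 · 0.0625 = 0.0078125, 1/4 · 0.032959 = 0.0082397, 1/16 · 0.001709 = 0.00010681; summing to 0.066574.
Normalising, the posterior is P(r = 1 | data) = 0.31446, P(r = 2 | data) = 0.099014, P(r = 3 | data) = 0.3438, P(r = 4 | data) = 0.11735, P(r = 5 | data) = 0.12377, P(r = 7 | data) = 0.0016044.
Averaging over the posterior, P(black next | data) = (1/8)(0.31446) + (1/4)(0.099014) + (3/8)(0.3438) + (1/2)(0.11735) + (5/8)(0.12377) + (7/8)(0.0016044) = 0.33042.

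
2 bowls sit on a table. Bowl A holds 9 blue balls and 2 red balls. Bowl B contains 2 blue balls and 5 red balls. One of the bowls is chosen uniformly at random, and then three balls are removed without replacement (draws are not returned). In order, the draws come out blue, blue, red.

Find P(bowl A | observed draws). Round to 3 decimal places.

Under each hypothesis, the probability of the observed sequence is: P(data | bowl A) = (9/11)(8/10)(2/9) = 0.14545; P(data | bowl B) = (2/7)(1/6)(5/5) = 0.047619.
Weighting by the prior gives 1/2 · 0.14545 = 0.072727, 1/2 · 0.047619 = 0.02381; these sum to 0.096537.
Hence P(bowl A | data) = (0.072727) / (0.096537) = 0.75336.

0.753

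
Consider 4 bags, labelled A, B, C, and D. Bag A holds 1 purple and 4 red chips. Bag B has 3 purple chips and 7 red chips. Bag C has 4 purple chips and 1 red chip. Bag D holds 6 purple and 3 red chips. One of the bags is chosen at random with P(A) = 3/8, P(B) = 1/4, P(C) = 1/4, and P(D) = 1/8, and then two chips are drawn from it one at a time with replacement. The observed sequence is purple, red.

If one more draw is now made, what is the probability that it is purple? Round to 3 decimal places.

0.434

Compute the likelihood of the observed sequence for each case: P(data | bag A) = (1/5)(4/5) = 0.16; P(data | bag B) = (3/10)(7/10) = 0.21; P(data | bag C) = (4/5)(1/5) = 0.16; P(data | bag D) = (6/9)(3/9) = 0.22222.
The prior-weighted likelihoods are 3/8 · 0.16 = 0.06, 1/4 · 0.21 = 0.0525, 1/4 · 0.16 = 0.04, 1/8 · 0.22222 = 0.027778; with total 0.18028.
Dividing through by the total gives posterior P(bag A | data) = 0.33282, P(bag B | data) = 0.29122, P(bag C | data) = 0.22188, P(bag D | data) = 0.15408.
The predictive probability is P(purple next | data) = (1/5)(0.33282) + (3/10)(0.29122) + (4/5)(0.22188) + (2/3)(0.15408) = 0.43416.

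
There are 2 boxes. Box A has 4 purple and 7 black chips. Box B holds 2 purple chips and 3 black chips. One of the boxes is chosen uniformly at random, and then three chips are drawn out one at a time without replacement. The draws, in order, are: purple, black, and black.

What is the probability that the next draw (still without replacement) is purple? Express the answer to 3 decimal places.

0.443

For each hypothesis, P(data | H) works out to: P(data | box A) = (4/11)(7/10)(6/9) = 28/165; P(data | box B) = (2/5)(3/4)(2/3) = 1/5.
Multiplying each by its prior: 1/2 · 28/165 = 14/165, 1/2 · 1/5 = 1/10; with total 61/330.
Dividing through by the total gives posterior P(box A | data) = 28/61, P(box B | data) = 33/61.
The predictive probability is P(purple next | data) = (3/8)(28/61) + (1/2)(33/61) = 27/61.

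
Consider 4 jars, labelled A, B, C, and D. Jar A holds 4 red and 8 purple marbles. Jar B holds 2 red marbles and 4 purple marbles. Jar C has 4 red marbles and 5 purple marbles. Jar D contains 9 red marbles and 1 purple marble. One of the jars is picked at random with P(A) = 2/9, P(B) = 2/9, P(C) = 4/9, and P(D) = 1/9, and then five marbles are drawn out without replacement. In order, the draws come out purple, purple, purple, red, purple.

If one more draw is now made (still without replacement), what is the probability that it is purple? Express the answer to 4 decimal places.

0.2802

Under each hypothesis, the probability of the observed sequence is: P(data | jar A) = (8/12)(7/11)(6/10)(4/9)(5/8) = 0.070707; P(data | jar B) = (4/6)(3/5)(2/4)(2/3)(1/2) = 0.066667; P(data | jar C) = (5/9)(4/8)(3/7)(4/6)(2/5) = 0.031746; P(data | jar D) = (1/10)(0/9) = 0.
Weighting by the prior gives 2/9 · 0.070707 = 0.015713, 2/9 · 0.066667 = 0.014815, 4/9 · 0.031746 = 0.014109, 1/9 · 0 = 0; these sum to 0.044637.
The posterior is then P(jar A | data) = 0.35201, P(jar B | data) = 0.3319, P(jar C | data) = 0.31609, P(jar D | data) = 0.
So P(purple next | data) = Σ P(purple next | H) P(H | data) = (4/7)(0.35201) + (0)(0.3319) + (1/4)(0.31609) = 0.28017.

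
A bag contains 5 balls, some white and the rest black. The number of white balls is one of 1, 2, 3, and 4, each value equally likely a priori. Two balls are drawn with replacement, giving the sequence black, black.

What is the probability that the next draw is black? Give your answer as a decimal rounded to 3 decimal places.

0.667

The likelihood of the observed sequence under each hypothesis: P(data | r = 1) = (4/5)(4/5) = 16/25; P(data | r = 2) = (3/5)(3/5) = 9/25; P(data | r = 3) = (2/5)(2/5) = 4/25; P(data | r = 4) = (1/5)(1/5) = 1/25.
Multiplying each by its prior: 1/4 · 16/25 = 4/25, 1/4 · 9/25 = 9/100, 1/4 · 4/25 = 1/25, 1/4 · 1/25 = 1/100; summing to 3/10.
The posterior is then P(r = 1 | data) = 8/15, P(r = 2 | data) = 3/10, P(r = 3 | data) = 2/15, P(r = 4 | data) = 1/30.
Averaging over the posterior, P(black next | data) = (4/5)(8/15) + (3/5)(3/10) + (2/5)(2/15) + (1/5)(1/30) = 2/3.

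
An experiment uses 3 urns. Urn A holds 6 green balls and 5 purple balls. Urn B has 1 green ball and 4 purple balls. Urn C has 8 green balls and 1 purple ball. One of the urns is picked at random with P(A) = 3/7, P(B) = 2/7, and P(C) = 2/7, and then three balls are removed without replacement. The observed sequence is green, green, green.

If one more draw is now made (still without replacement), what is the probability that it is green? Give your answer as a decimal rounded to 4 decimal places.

0.7351

Compute the likelihood of the observed sequence for each case: P(data | urn A) = (6/11)(5/10)(4/9) = 4/33; P(data | urn B) = (1/5)(0/4) = 0; P(data | urn C) = (8/9)(7/8)(6/7) = 2/3.
The prior-weighted likelihoods are 3/7 · 4/33 = 4/77, 2/7 · 0 = 0, 2/7 · 2/3 = 4/21; with total 8/33.
The posterior is then P(urn A | data) = 3/14, P(urn B | data) = 0, P(urn C | data) = 11/14.
Averaging over the posterior, P(green next | data) = (3/8)(3/14) + (5/6)(11/14) = 247/336.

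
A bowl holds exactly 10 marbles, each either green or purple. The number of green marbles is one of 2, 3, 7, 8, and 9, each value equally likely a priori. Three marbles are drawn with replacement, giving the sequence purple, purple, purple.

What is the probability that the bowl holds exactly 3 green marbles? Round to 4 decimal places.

For each hypothesis, P(data | H) works out to: P(data | r = 2) = (8/10)(8/10)(8/10) = 0.512; P(data | r = 3) = (7/10)(7/10)(7/10) = 0.343; P(data | r = 7) = (3/10)(3/10)(3/10) = 0.027; P(data | r = 8) = (2/10)(2/10)(2/10) = 0.008; P(data | r = 9) = (1/10)(1/10)(1/10) = 0.001.
Multiplying each by its prior: 1/5 · 0.512 = 0.1024, 1/5 · 0.343 = 0.0686, 1/5 · 0.027 = 0.0054, 1/5 · 0.008 = 0.0016, 1/5 · 0.001 = 0.0002; these sum to 0.1782.
Hence P(r = 3 | data) = (0.0686) / (0.1782) = 0.38496.

0.3850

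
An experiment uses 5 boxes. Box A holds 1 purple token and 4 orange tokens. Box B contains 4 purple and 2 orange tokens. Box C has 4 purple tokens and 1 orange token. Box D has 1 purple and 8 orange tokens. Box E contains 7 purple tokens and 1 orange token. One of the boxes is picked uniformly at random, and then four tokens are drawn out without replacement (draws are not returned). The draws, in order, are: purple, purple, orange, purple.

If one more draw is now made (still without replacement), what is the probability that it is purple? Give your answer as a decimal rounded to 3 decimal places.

For each hypothesis, P(data | H) works out to: P(data | box A) = (1/5)(0/4) = 0; P(data | box B) = (4/6)(3/5)(2/4)(2/3) = 2/15; P(data | box C) = (4/5)(3/4)(1/3)(2/2) = 1/5; P(data | box D) = (1/9)(0/8) = 0; P(data | box E) = (7/8)(6/7)(1/6)(5/5) = 1/8.
Multiplying each by its prior: 1/5 · 0 = 0, 1/5 · 2/15 = 2/75, 1/5 · 1/5 = 1/25, 1/5 · 0 = 0, 1/5 · 1/8 = 1/40; with total 11/120.
Dividing through by the total gives posterior P(box A | data) = 0, P(box B | data) = 16/55, P(box C | data) = 24/55, P(box D | data) = 0, P(box E | data) = 3/11.
Averaging over the posterior, P(purple next | data) = (1/2)(16/55) + (1)(24/55) + (1)(3/11) = 47/55.

0.855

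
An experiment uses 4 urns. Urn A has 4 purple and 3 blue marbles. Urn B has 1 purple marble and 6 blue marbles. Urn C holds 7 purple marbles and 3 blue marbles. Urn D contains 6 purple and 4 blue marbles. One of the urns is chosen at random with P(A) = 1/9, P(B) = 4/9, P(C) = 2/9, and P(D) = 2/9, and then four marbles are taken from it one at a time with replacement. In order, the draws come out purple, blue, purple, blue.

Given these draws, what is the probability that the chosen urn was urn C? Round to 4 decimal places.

0.2728

Compute the likelihood of the observed sequence for each case: P(data | urn A) = (4/7)(3/7)(4/7)(3/7) = 0.059975; P(data | urn B) = (1/7)(6/7)(1/7)(6/7) = 0.014994; P(data | urn C) = (7/10)(3/10)(7/10)(3/10) = 0.0441; P(data | urn D) = (6/10)(4/10)(6/10)(4/10) = 0.0576.
The prior-weighted likelihoods are 1/9 · 0.059975 = 0.0066639, 4/9 · 0.014994 = 0.0066639, 2/9 · 0.0441 = 0.0098, 2/9 · 0.0576 = 0.0128; these sum to 0.035928.
Hence P(urn C | data) = (0.0098) / (0.035928) = 0.27277.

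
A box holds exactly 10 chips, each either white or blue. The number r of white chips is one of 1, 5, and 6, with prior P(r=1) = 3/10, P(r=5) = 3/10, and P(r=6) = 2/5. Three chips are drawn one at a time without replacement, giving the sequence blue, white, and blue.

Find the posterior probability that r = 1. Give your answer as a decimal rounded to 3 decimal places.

0.269

Under each hypothesis, the probability of the observed sequence is: P(data | r = 1) = (9/10)(1/9)(8/8) = 1/10; P(data | r = 5) = (5/10)(5/9)(4/8) = 5/36; P(data | r = 6) = (4/10)(6/9)(3/8) = 1/10.
Weighting by the prior gives 3/10 · 1/10 = 3/100, 3/10 · 5/36 = 1/24, 2/5 · 1/10 = 1/25; with total 67/600.
Therefore the posterior P(r = 1 | data) = (3/100) / (67/600) = 18/67.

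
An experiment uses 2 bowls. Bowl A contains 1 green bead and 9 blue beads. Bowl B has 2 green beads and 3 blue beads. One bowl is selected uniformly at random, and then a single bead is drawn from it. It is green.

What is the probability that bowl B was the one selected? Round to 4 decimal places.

0.8000

The likelihood of this draw under each hypothesis: P(data | bowl A) = (1/10) = 1/10; P(data | bowl B) = (2/5) = 2/5.
The prior-weighted likelihoods are 1/2 · 1/10 = 1/20, 1/2 · 2/5 = 1/5; with total 1/4.
By Bayes' rule, P(bowl B | data) = (1/5) / (1/4) = 4/5.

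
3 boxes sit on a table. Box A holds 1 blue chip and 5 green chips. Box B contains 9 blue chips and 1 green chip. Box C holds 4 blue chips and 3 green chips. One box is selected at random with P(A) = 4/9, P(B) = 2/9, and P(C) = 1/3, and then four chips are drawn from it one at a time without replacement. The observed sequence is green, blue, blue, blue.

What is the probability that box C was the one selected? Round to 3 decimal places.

The likelihood of the observed sequence under each hypothesis: P(data | box A) = (5/6)(1/5)(0/4) = 0; P(data | box B) = (1/10)(9/9)(8/8)(7/7) = 1/10; P(data | box C) = (3/7)(4/6)(3/5)(2/4) = 3/35.
Multiplying each by its prior: 4/9 · 0 = 0, 2/9 · 1/10 = 1/45, 1/3 · 3/35 = 1/35; with total 16/315.
By Bayes' rule, P(box C | data) = (1/35) / (16/315) = 9/16.

0.563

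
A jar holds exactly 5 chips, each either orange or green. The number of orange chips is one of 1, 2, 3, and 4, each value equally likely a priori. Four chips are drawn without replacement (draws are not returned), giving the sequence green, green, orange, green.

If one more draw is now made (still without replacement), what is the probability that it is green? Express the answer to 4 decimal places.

For each hypothesis, P(data | H) works out to: P(data | r = 1) = (4/5)(3/4)(1/3)(2/2) = 1/5; P(data | r = 2) = (3/5)(2/4)(2/3)(1/2) = 1/10; P(data | r = 3) = (2/5)(1/4)(3/3)(0/2) = 0; P(data | r = 4) = (1/5)(0/4) = 0.
Weighting by the prior gives 1/4 · 1/5 = 1/20, 1/4 · 1/10 = 1/40, 1/4 · 0 = 0, 1/4 · 0 = 0; summing to 3/40.
Normalising, the posterior is P(r = 1 | data) = 2/3, P(r = 2 | data) = 1/3, P(r = 3 | data) = 0, P(r = 4 | data) = 0.
The predictive probability is P(green next | data) = (1)(2/3) + (0)(1/3) = 2/3.

0.6667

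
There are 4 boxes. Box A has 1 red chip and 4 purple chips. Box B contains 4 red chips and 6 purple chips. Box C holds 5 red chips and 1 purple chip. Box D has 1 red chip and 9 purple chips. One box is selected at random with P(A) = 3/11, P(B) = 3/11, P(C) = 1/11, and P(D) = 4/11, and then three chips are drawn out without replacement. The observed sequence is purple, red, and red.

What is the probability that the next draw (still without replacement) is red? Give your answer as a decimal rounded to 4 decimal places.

The likelihood of the observed sequence under each hypothesis: P(data | box A) = (4/5)(1/4)(0/3) = 0; P(data | box B) = (6/10)(4/9)(3/8) = 1/10; P(data | box C) = (1/6)(5/5)(4/4) = 1/6; P(data | box D) = (9/10)(1/9)(0/8) = 0.
Weighting by the prior gives 3/11 · 0 = 0, 3/11 · 1/10 = 3/110, 1/11 · 1/6 = 1/66, 4/11 · 0 = 0; these sum to 7/165.
The posterior is then P(box A | data) = 0, P(box B | data) = 9/14, P(box C | data) = 5/14, P(box D | data) = 0.
Averaging over the posterior, P(red next | data) = (2/7)(9/14) + (1)(5/14) = 53/98.

0.5408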